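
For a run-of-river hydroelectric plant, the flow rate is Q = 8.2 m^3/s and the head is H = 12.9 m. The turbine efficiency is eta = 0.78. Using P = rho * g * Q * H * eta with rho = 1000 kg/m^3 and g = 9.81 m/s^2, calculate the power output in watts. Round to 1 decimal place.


Apply the hydropower formula P = rho * g * Q * H * eta
rho * g = 1000 * 9.81 = 9810.0
P = 9810.0 * 8.2 * 12.9 * 0.78
P = 809407.4 W

809407.4


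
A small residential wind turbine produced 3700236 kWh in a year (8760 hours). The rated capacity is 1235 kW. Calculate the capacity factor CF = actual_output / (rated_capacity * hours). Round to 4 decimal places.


Capacity factor = actual output / maximum possible output
Maximum possible = rated * hours = 1235 * 8760 = 10818600 kWh
CF = 3700236 / 10818600
CF = 0.3420

0.3420


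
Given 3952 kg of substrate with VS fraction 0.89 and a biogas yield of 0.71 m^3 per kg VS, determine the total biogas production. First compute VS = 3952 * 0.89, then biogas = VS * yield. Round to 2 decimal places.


Compute volatile solids:
  VS = mass * VS_fraction = 3952 * 0.89 = 3517.28 kg
Calculate biogas volume:
  Biogas = VS * specific_yield = 3517.28 * 0.71
  Biogas = 2497.27 m^3

2497.27


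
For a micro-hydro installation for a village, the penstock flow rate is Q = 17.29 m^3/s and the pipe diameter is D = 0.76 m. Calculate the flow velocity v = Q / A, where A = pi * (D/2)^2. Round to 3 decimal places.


Compute pipe cross-sectional area:
  A = pi * (D/2)^2 = pi * (0.76/2)^2 = 0.4536 m^2
Calculate velocity:
  v = Q / A = 17.29 / 0.4536
  v = 38.113 m/s

38.113


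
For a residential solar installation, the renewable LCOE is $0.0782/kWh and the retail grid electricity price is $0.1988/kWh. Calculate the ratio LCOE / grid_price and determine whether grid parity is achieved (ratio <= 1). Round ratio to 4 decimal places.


Compare LCOE to grid price:
  LCOE = $0.0782/kWh, Grid price = $0.1988/kWh
  Ratio = LCOE / grid_price = 0.0782 / 0.1988 = 0.3934
  Grid parity achieved (ratio <= 1)? yes

0.3934


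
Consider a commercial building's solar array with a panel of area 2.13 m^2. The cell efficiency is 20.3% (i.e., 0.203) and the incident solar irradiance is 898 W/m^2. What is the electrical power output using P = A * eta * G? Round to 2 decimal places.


Use the solar power formula P = A * eta * G.
Given: A = 2.13 m^2, eta = 0.203, G = 898 W/m^2
P = 2.13 * 0.203 * 898
P = 388.29 W

388.29


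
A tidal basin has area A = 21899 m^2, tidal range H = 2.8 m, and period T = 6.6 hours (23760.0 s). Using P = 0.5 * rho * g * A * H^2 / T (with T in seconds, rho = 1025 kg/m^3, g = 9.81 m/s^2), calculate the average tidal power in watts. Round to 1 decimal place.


Convert period to seconds: T = 6.6 * 3600 = 23760.0 s
H^2 = 2.8^2 = 7.84
P = 0.5 * rho * g * A * H^2 / T
P = 0.5 * 1025 * 9.81 * 21899 * 7.84 / 23760.0
P = 36329.3 W

36329.3


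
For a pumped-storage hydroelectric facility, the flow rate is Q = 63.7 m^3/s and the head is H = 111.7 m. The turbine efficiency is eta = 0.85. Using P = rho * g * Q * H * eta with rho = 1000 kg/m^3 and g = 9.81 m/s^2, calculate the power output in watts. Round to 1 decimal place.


Apply the hydropower formula P = rho * g * Q * H * eta
rho * g = 1000 * 9.81 = 9810.0
P = 9810.0 * 63.7 * 111.7 * 0.85
P = 59330845.7 W

59330845.7


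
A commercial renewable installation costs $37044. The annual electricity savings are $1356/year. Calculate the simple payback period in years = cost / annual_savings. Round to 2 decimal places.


Simple payback period = initial cost / annual savings
Payback = 37044 / 1356
Payback = 27.32 years

27.32


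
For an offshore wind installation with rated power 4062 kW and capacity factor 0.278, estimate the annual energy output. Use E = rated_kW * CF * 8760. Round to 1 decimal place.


Annual energy = rated_kW * capacity_factor * hours_per_year
Given: P_rated = 4062 kW, CF = 0.278, hours = 8760
E = 4062 * 0.278 * 8760
E = 9892107.4 kWh

9892107.4


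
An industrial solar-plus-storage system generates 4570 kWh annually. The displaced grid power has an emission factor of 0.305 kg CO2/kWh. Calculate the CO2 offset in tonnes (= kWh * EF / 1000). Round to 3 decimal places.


CO2 offset in kg = generation * emission_factor
CO2 offset = 4570 * 0.305 = 1393.85 kg
Convert to tonnes:
  CO2 offset = 1393.85 / 1000 = 1.394 tonnes

1.394


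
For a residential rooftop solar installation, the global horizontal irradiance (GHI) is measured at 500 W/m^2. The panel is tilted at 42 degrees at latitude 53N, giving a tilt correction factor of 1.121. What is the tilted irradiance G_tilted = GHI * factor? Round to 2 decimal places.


Identify the given values:
  GHI = 500 W/m^2, tilt correction factor = 1.121
Apply the formula G_tilted = GHI * factor:
  G_tilted = 500 * 1.121
  G_tilted = 560.50 W/m^2

560.50


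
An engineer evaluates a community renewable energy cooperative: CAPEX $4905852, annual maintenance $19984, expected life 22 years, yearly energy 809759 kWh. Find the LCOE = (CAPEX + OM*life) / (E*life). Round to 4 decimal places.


Total cost = CAPEX + OM * lifetime = 4905852 + 19984 * 22 = 4905852 + 439648 = 5345500
Total generation = annual * lifetime = 809759 * 22 = 17814698 kWh
LCOE = 5345500 / 17814698
LCOE = 0.3001 $/kWh

0.3001


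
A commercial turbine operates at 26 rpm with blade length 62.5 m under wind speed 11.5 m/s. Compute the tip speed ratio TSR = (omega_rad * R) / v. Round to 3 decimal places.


Convert rotational speed to rad/s:
  omega = 26 * 2 * pi / 60 = 2.7227 rad/s
Compute tip speed:
  v_tip = omega * R = 2.7227 * 62.5 = 170.17 m/s
Tip speed ratio:
  TSR = v_tip / v_wind = 170.17 / 11.5 = 14.797

14.797


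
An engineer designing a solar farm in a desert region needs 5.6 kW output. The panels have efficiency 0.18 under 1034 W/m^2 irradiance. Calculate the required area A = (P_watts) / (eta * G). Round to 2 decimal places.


Convert target power to watts: P = 5.6 * 1000 = 5600.0 W
Compute denominator: eta * G = 0.18 * 1034 = 186.12
Required area A = P / (eta * G) = 5600.0 / 186.12
A = 30.09 m^2

30.09


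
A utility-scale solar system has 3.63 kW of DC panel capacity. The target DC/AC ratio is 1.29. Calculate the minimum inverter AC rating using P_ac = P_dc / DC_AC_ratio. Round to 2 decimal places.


The inverter AC capacity is determined by the DC/AC ratio.
Given: P_dc = 3.63 kW, DC/AC ratio = 1.29
P_ac = P_dc / ratio = 3.63 / 1.29
P_ac = 2.81 kW

2.81


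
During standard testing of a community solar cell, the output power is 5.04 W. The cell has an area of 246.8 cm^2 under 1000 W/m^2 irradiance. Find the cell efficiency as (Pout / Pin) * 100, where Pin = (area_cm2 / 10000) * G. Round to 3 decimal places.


First compute the input power:
  Pin = area_cm2 / 10000 * G = 246.8 / 10000 * 1000 = 24.68 W
Then compute efficiency:
  Efficiency = (Pout / Pin) * 100 = (5.04 / 24.68) * 100
  Efficiency = 20.421%

20.421


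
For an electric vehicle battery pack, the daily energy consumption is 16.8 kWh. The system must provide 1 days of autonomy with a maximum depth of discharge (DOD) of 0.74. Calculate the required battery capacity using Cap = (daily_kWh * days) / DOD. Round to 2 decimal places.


Total energy needed = daily * days = 16.8 * 1 = 16.8 kWh
Account for depth of discharge:
  Cap = total_energy / DOD = 16.8 / 0.74
  Cap = 22.70 kWh

22.70


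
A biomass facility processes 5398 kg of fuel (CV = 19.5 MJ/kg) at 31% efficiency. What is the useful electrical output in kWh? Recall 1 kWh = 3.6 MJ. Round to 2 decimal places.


Total energy = mass * CV = 5398 * 19.5 = 105261.0 MJ
Useful energy = total * eta = 105261.0 * 0.31 = 32630.91 MJ
Convert to kWh: 32630.91 / 3.6
Useful energy = 9064.14 kWh

9064.14


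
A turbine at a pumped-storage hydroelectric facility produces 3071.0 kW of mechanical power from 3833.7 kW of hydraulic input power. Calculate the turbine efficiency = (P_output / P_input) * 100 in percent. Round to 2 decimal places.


Turbine efficiency = (output power / input power) * 100
eta = (3071.0 / 3833.7) * 100
eta = 80.11%

80.11


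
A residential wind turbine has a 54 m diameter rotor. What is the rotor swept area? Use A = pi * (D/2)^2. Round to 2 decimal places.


Compute the rotor radius:
  r = D / 2 = 54 / 2 = 27.0 m
Calculate swept area:
  A = pi * r^2 = pi * 27.0^2
  A = 2290.22 m^2

2290.22


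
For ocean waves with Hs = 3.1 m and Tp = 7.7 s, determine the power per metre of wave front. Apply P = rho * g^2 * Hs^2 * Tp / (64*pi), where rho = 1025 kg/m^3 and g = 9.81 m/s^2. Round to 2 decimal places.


Apply wave power formula:
  g^2 = 9.81^2 = 96.2361
  Hs^2 = 3.1^2 = 9.61
  Numerator = rho * g^2 * Hs^2 * Tp = 1025 * 96.2361 * 9.61 * 7.7 = 7299212.26
  Denominator = 64 * pi = 201.0619
  P = 7299212.26 / 201.0619 = 36303.30 W/m

36303.30


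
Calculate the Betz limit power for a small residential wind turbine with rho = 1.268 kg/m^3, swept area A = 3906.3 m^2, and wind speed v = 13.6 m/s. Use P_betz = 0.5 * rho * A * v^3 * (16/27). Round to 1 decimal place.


The Betz coefficient Cp_max = 16/27 = 0.5926
v^3 = 13.6^3 = 2515.456
P_betz = 0.5 * rho * A * v^3 * Cp_max
P_betz = 0.5 * 1.268 * 3906.3 * 2515.456 * 0.5926
P_betz = 3691711.8 W

3691711.8


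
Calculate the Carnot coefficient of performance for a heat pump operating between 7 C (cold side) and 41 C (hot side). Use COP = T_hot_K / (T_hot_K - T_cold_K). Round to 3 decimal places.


Convert to Kelvin:
  T_hot = 41 + 273.15 = 314.15 K
  T_cold = 7 + 273.15 = 280.15 K
Apply Carnot COP formula:
  COP = T_hot_K / (T_hot_K - T_cold_K) = 314.15 / 34.0
  COP = 9.240

9.240


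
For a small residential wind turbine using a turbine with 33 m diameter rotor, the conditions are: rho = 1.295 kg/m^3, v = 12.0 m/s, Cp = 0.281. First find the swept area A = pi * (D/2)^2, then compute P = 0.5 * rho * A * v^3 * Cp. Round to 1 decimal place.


Step 1 -- Compute swept area:
  A = pi * (D/2)^2 = pi * (33/2)^2 = 855.3 m^2
Step 2 -- Apply wind power equation:
  P = 0.5 * rho * A * v^3 * Cp
  v^3 = 12.0^3 = 1728.0
  P = 0.5 * 1.295 * 855.3 * 1728.0 * 0.281
  P = 268910.4 W

268910.4


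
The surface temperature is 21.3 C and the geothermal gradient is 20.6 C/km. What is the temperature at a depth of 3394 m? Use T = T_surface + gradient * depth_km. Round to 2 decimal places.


Convert depth to km: 3394 / 1000 = 3.394 km
Temperature increase = gradient * depth_km = 20.6 * 3.394 = 69.92 C
Temperature at depth = T_surface + delta_T = 21.3 + 69.92
T = 91.22 C

91.22


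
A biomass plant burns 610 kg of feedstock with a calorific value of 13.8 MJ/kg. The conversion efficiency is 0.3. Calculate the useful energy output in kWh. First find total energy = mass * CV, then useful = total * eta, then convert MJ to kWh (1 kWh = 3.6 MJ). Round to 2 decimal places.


Total energy = mass * CV = 610 * 13.8 = 8418.0 MJ
Useful energy = total * eta = 8418.0 * 0.3 = 2525.4 MJ
Convert to kWh: 2525.4 / 3.6
Useful energy = 701.50 kWh

701.50


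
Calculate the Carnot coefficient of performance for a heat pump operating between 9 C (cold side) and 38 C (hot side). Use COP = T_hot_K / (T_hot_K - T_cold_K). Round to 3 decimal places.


Convert to Kelvin:
  T_hot = 38 + 273.15 = 311.15 K
  T_cold = 9 + 273.15 = 282.15 K
Apply Carnot COP formula:
  COP = T_hot_K / (T_hot_K - T_cold_K) = 311.15 / 29.0
  COP = 10.729

10.729


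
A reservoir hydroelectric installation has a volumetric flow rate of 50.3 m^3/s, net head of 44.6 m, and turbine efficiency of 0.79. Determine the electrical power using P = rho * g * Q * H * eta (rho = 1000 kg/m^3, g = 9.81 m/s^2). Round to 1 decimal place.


Apply the hydropower formula P = rho * g * Q * H * eta
rho * g = 1000 * 9.81 = 9810.0
P = 9810.0 * 50.3 * 44.6 * 0.79
P = 17385970.7 W

17385970.7


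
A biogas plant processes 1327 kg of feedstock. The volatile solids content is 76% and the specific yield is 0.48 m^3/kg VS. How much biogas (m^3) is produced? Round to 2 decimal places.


Compute volatile solids:
  VS = mass * VS_fraction = 1327 * 0.76 = 1008.52 kg
Calculate biogas volume:
  Biogas = VS * specific_yield = 1008.52 * 0.48
  Biogas = 484.09 m^3

484.09


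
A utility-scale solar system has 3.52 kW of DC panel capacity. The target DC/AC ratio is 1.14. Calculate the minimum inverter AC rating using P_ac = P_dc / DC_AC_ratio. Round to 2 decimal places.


The inverter AC capacity is determined by the DC/AC ratio.
Given: P_dc = 3.52 kW, DC/AC ratio = 1.14
P_ac = P_dc / ratio = 3.52 / 1.14
P_ac = 3.09 kW

3.09


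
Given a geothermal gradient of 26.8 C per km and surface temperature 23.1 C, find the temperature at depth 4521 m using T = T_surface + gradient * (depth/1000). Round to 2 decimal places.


Convert depth to km: 4521 / 1000 = 4.521 km
Temperature increase = gradient * depth_km = 26.8 * 4.521 = 121.16 C
Temperature at depth = T_surface + delta_T = 23.1 + 121.16
T = 144.26 C

144.26


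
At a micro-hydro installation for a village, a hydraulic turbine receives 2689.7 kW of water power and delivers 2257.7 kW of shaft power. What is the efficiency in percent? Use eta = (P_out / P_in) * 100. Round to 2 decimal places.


Turbine efficiency = (output power / input power) * 100
eta = (2257.7 / 2689.7) * 100
eta = 83.94%

83.94


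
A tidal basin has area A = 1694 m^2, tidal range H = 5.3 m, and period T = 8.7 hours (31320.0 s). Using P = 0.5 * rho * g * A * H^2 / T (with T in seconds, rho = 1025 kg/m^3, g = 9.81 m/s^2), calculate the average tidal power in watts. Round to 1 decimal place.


Convert period to seconds: T = 8.7 * 3600 = 31320.0 s
H^2 = 5.3^2 = 28.09
P = 0.5 * rho * g * A * H^2 / T
P = 0.5 * 1025 * 9.81 * 1694 * 28.09 / 31320.0
P = 7638.5 W

7638.5


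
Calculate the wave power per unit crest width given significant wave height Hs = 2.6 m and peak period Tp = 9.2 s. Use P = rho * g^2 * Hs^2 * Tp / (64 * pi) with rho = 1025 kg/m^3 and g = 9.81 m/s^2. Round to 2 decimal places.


Apply wave power formula:
  g^2 = 9.81^2 = 96.2361
  Hs^2 = 2.6^2 = 6.76
  Numerator = rho * g^2 * Hs^2 * Tp = 1025 * 96.2361 * 6.76 * 9.2 = 6134743.42
  Denominator = 64 * pi = 201.0619
  P = 6134743.42 / 201.0619 = 30511.71 W/m

30511.71


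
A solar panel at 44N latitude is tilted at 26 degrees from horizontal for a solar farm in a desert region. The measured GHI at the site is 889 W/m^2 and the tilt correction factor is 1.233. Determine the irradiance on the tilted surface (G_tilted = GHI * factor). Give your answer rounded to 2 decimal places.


Identify the given values:
  GHI = 889 W/m^2, tilt correction factor = 1.233
Apply the formula G_tilted = GHI * factor:
  G_tilted = 889 * 1.233
  G_tilted = 1096.14 W/m^2

1096.14


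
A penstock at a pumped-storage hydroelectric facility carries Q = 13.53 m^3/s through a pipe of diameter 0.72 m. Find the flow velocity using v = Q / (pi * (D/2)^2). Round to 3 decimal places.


Compute pipe cross-sectional area:
  A = pi * (D/2)^2 = pi * (0.72/2)^2 = 0.4072 m^2
Calculate velocity:
  v = Q / A = 13.53 / 0.4072
  v = 33.231 m/s

33.231


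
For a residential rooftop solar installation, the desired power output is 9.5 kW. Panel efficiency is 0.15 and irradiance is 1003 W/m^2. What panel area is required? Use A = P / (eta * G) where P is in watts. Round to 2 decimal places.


Convert target power to watts: P = 9.5 * 1000 = 9500.0 W
Compute denominator: eta * G = 0.15 * 1003 = 150.45
Required area A = P / (eta * G) = 9500.0 / 150.45
A = 63.14 m^2

63.14


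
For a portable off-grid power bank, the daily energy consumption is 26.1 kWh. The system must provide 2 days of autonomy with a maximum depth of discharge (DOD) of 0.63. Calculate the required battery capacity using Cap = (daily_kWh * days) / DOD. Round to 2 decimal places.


Total energy needed = daily * days = 26.1 * 2 = 52.2 kWh
Account for depth of discharge:
  Cap = total_energy / DOD = 52.2 / 0.63
  Cap = 82.86 kWh

82.86


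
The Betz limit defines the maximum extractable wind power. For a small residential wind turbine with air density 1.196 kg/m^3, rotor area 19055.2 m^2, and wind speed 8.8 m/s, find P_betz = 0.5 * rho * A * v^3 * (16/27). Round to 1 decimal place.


The Betz coefficient Cp_max = 16/27 = 0.5926
v^3 = 8.8^3 = 681.472
P_betz = 0.5 * rho * A * v^3 * Cp_max
P_betz = 0.5 * 1.196 * 19055.2 * 681.472 * 0.5926
P_betz = 4601706.7 W

4601706.7


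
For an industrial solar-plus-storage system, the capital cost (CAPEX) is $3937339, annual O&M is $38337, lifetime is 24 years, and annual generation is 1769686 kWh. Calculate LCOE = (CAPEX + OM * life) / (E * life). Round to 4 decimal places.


Total cost = CAPEX + OM * lifetime = 3937339 + 38337 * 24 = 3937339 + 920088 = 4857427
Total generation = annual * lifetime = 1769686 * 24 = 42472464 kWh
LCOE = 4857427 / 42472464
LCOE = 0.1144 $/kWh

0.1144


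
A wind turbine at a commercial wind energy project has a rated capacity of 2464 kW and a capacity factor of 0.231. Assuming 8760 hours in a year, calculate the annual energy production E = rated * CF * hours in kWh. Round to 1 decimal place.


Annual energy = rated_kW * capacity_factor * hours_per_year
Given: P_rated = 2464 kW, CF = 0.231, hours = 8760
E = 2464 * 0.231 * 8760
E = 4986051.8 kWh

4986051.8


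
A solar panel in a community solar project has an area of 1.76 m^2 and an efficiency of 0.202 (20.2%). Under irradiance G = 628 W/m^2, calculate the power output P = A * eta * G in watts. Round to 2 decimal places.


Use the solar power formula P = A * eta * G.
Given: A = 1.76 m^2, eta = 0.202, G = 628 W/m^2
P = 1.76 * 0.202 * 628
P = 223.27 W

223.27


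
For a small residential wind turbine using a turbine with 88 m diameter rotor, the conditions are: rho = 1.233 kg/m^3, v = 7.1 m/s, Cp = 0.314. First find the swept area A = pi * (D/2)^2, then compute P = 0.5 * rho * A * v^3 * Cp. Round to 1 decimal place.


Step 1 -- Compute swept area:
  A = pi * (D/2)^2 = pi * (88/2)^2 = 6082.12 m^2
Step 2 -- Apply wind power equation:
  P = 0.5 * rho * A * v^3 * Cp
  v^3 = 7.1^3 = 357.911
  P = 0.5 * 1.233 * 6082.12 * 357.911 * 0.314
  P = 421398.5 W

421398.5


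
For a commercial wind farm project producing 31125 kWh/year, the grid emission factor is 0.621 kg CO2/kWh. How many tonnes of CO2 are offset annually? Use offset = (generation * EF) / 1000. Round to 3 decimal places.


CO2 offset in kg = generation * emission_factor
CO2 offset = 31125 * 0.621 = 19328.63 kg
Convert to tonnes:
  CO2 offset = 19328.63 / 1000 = 19.329 tonnes

19.329


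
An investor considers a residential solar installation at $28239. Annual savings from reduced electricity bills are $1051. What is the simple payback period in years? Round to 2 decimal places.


Simple payback period = initial cost / annual savings
Payback = 28239 / 1051
Payback = 26.87 years

26.87


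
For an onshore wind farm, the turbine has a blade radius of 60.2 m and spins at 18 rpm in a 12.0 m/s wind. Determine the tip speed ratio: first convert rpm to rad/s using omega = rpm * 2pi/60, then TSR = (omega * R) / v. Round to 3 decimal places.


Convert rotational speed to rad/s:
  omega = 18 * 2 * pi / 60 = 1.885 rad/s
Compute tip speed:
  v_tip = omega * R = 1.885 * 60.2 = 113.474 m/s
Tip speed ratio:
  TSR = v_tip / v_wind = 113.474 / 12.0 = 9.456

9.456


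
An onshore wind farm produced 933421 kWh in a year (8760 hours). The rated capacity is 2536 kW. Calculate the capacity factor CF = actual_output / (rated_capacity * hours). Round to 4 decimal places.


Capacity factor = actual output / maximum possible output
Maximum possible = rated * hours = 2536 * 8760 = 22215360 kWh
CF = 933421 / 22215360
CF = 0.0420

0.0420


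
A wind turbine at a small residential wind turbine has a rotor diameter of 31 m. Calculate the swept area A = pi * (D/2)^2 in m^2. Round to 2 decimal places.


Compute the rotor radius:
  r = D / 2 = 31 / 2 = 15.5 m
Calculate swept area:
  A = pi * r^2 = pi * 15.5^2
  A = 754.77 m^2

754.77


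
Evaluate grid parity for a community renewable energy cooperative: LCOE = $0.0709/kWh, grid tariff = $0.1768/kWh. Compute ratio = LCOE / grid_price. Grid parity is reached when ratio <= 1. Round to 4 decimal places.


Compare LCOE to grid price:
  LCOE = $0.0709/kWh, Grid price = $0.1768/kWh
  Ratio = LCOE / grid_price = 0.0709 / 0.1768 = 0.4010
  Grid parity achieved (ratio <= 1)? yes

0.4010


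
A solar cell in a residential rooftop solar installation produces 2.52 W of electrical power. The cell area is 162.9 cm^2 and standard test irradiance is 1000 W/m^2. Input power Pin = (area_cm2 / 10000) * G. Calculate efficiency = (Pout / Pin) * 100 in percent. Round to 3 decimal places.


First compute the input power:
  Pin = area_cm2 / 10000 * G = 162.9 / 10000 * 1000 = 16.29 W
Then compute efficiency:
  Efficiency = (Pout / Pin) * 100 = (2.52 / 16.29) * 100
  Efficiency = 15.470%

15.470


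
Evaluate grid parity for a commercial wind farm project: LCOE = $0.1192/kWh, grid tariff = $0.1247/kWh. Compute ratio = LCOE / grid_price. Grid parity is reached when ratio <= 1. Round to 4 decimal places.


Compare LCOE to grid price:
  LCOE = $0.1192/kWh, Grid price = $0.1247/kWh
  Ratio = LCOE / grid_price = 0.1192 / 0.1247 = 0.9559
  Grid parity achieved (ratio <= 1)? yes

0.9559


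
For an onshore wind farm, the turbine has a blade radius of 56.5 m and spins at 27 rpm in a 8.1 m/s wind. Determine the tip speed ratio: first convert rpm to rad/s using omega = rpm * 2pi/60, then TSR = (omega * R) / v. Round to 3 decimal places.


Convert rotational speed to rad/s:
  omega = 27 * 2 * pi / 60 = 2.8274 rad/s
Compute tip speed:
  v_tip = omega * R = 2.8274 * 56.5 = 159.75 m/s
Tip speed ratio:
  TSR = v_tip / v_wind = 159.75 / 8.1 = 19.722

19.722


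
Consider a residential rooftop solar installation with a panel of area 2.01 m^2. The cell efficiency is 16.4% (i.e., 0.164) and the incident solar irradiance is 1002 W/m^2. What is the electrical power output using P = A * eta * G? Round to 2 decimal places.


Use the solar power formula P = A * eta * G.
Given: A = 2.01 m^2, eta = 0.164, G = 1002 W/m^2
P = 2.01 * 0.164 * 1002
P = 330.30 W

330.30


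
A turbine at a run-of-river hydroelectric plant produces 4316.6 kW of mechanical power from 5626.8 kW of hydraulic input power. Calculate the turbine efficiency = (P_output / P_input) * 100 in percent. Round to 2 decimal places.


Turbine efficiency = (output power / input power) * 100
eta = (4316.6 / 5626.8) * 100
eta = 76.72%

76.72


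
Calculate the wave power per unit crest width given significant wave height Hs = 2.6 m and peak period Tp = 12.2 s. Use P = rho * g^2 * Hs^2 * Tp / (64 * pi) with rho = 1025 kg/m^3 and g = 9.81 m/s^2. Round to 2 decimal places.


Apply wave power formula:
  g^2 = 9.81^2 = 96.2361
  Hs^2 = 2.6^2 = 6.76
  Numerator = rho * g^2 * Hs^2 * Tp = 1025 * 96.2361 * 6.76 * 12.2 = 8135203.23
  Denominator = 64 * pi = 201.0619
  P = 8135203.23 / 201.0619 = 40461.18 W/m

40461.18


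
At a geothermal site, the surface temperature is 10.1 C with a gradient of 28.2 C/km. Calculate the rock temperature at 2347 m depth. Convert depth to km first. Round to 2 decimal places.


Convert depth to km: 2347 / 1000 = 2.347 km
Temperature increase = gradient * depth_km = 28.2 * 2.347 = 66.19 C
Temperature at depth = T_surface + delta_T = 10.1 + 66.19
T = 76.29 C

76.29


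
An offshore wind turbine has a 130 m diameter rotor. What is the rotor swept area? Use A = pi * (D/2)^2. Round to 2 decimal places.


Compute the rotor radius:
  r = D / 2 = 130 / 2 = 65.0 m
Calculate swept area:
  A = pi * r^2 = pi * 65.0^2
  A = 13273.23 m^2

13273.23


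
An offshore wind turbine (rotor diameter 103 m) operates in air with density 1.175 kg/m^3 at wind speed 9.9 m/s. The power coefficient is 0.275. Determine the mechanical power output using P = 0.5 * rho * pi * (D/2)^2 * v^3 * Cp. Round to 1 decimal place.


Step 1 -- Compute swept area:
  A = pi * (D/2)^2 = pi * (103/2)^2 = 8332.29 m^2
Step 2 -- Apply wind power equation:
  P = 0.5 * rho * A * v^3 * Cp
  v^3 = 9.9^3 = 970.299
  P = 0.5 * 1.175 * 8332.29 * 970.299 * 0.275
  P = 1306202.4 W

1306202.4


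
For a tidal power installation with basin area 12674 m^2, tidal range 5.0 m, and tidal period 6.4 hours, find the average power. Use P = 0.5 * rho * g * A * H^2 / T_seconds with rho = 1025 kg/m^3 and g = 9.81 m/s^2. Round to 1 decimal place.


Convert period to seconds: T = 6.4 * 3600 = 23040.0 s
H^2 = 5.0^2 = 25.0
P = 0.5 * rho * g * A * H^2 / T
P = 0.5 * 1025 * 9.81 * 12674 * 25.0 / 23040.0
P = 69140.8 W

69140.8


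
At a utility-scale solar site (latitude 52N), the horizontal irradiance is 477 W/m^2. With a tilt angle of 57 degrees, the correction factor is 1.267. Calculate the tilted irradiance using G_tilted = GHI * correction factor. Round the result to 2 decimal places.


Identify the given values:
  GHI = 477 W/m^2, tilt correction factor = 1.267
Apply the formula G_tilted = GHI * factor:
  G_tilted = 477 * 1.267
  G_tilted = 604.36 W/m^2

604.36


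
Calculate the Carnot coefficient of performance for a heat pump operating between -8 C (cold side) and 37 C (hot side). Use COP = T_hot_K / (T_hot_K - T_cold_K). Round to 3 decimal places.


Convert to Kelvin:
  T_hot = 37 + 273.15 = 310.15 K
  T_cold = -8 + 273.15 = 265.15 K
Apply Carnot COP formula:
  COP = T_hot_K / (T_hot_K - T_cold_K) = 310.15 / 45.0
  COP = 6.892

6.892


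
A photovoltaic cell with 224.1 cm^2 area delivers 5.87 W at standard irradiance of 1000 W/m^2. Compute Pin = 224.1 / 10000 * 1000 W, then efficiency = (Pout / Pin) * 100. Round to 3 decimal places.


First compute the input power:
  Pin = area_cm2 / 10000 * G = 224.1 / 10000 * 1000 = 22.41 W
Then compute efficiency:
  Efficiency = (Pout / Pin) * 100 = (5.87 / 22.41) * 100
  Efficiency = 26.194%

26.194


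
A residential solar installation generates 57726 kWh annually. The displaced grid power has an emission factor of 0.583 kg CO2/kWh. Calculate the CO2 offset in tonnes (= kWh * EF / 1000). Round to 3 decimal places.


CO2 offset in kg = generation * emission_factor
CO2 offset = 57726 * 0.583 = 33654.26 kg
Convert to tonnes:
  CO2 offset = 33654.26 / 1000 = 33.654 tonnes

33.654


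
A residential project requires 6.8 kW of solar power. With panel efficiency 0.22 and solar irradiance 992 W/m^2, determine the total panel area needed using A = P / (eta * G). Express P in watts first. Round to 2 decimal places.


Convert target power to watts: P = 6.8 * 1000 = 6800.0 W
Compute denominator: eta * G = 0.22 * 992 = 218.24
Required area A = P / (eta * G) = 6800.0 / 218.24
A = 31.16 m^2

31.16


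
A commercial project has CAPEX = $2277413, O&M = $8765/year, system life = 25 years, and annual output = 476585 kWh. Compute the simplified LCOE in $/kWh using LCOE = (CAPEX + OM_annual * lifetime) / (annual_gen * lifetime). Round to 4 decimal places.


Total cost = CAPEX + OM * lifetime = 2277413 + 8765 * 25 = 2277413 + 219125 = 2496538
Total generation = annual * lifetime = 476585 * 25 = 11914625 kWh
LCOE = 2496538 / 11914625
LCOE = 0.2095 $/kWh

0.2095


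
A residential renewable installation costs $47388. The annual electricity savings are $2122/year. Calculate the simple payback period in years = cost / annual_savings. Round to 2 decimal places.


Simple payback period = initial cost / annual savings
Payback = 47388 / 2122
Payback = 22.33 years

22.33


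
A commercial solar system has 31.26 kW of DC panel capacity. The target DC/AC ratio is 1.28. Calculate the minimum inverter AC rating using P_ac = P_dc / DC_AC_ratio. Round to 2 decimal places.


The inverter AC capacity is determined by the DC/AC ratio.
Given: P_dc = 31.26 kW, DC/AC ratio = 1.28
P_ac = P_dc / ratio = 31.26 / 1.28
P_ac = 24.42 kW

24.42


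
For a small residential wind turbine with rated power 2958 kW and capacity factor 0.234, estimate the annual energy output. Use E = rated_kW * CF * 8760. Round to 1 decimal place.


Annual energy = rated_kW * capacity_factor * hours_per_year
Given: P_rated = 2958 kW, CF = 0.234, hours = 8760
E = 2958 * 0.234 * 8760
E = 6063426.7 kWh

6063426.7


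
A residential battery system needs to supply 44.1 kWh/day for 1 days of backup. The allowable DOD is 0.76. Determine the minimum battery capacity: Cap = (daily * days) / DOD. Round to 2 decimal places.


Total energy needed = daily * days = 44.1 * 1 = 44.1 kWh
Account for depth of discharge:
  Cap = total_energy / DOD = 44.1 / 0.76
  Cap = 58.03 kWh

58.03


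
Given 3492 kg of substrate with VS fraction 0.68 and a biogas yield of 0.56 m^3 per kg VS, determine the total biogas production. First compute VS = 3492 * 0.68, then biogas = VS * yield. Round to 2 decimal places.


Compute volatile solids:
  VS = mass * VS_fraction = 3492 * 0.68 = 2374.56 kg
Calculate biogas volume:
  Biogas = VS * specific_yield = 2374.56 * 0.56
  Biogas = 1329.75 m^3

1329.75


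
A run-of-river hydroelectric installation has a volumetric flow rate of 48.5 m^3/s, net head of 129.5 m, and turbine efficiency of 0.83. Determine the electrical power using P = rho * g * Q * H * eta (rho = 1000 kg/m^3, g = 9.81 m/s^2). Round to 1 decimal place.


Apply the hydropower formula P = rho * g * Q * H * eta
rho * g = 1000 * 9.81 = 9810.0
P = 9810.0 * 48.5 * 129.5 * 0.83
P = 51139750.7 W

51139750.7


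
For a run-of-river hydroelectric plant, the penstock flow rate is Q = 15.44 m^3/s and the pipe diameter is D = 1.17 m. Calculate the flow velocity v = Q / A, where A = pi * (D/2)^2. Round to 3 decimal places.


Compute pipe cross-sectional area:
  A = pi * (D/2)^2 = pi * (1.17/2)^2 = 1.0751 m^2
Calculate velocity:
  v = Q / A = 15.44 / 1.0751
  v = 14.361 m/s

14.361


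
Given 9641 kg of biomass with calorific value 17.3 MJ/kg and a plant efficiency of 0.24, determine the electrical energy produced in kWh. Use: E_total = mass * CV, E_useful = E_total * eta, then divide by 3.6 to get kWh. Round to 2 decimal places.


Total energy = mass * CV = 9641 * 17.3 = 166789.3 MJ
Useful energy = total * eta = 166789.3 * 0.24 = 40029.43 MJ
Convert to kWh: 40029.43 / 3.6
Useful energy = 11119.29 kWh

11119.29


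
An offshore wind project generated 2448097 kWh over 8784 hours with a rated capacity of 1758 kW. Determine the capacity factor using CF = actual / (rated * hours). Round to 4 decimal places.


Capacity factor = actual output / maximum possible output
Maximum possible = rated * hours = 1758 * 8784 = 15442272 kWh
CF = 2448097 / 15442272
CF = 0.1585

0.1585


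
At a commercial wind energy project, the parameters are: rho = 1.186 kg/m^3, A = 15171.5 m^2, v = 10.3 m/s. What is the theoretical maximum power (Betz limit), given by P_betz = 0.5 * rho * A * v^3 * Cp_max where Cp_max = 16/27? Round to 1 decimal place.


The Betz coefficient Cp_max = 16/27 = 0.5926
v^3 = 10.3^3 = 1092.727
P_betz = 0.5 * rho * A * v^3 * Cp_max
P_betz = 0.5 * 1.186 * 15171.5 * 1092.727 * 0.5926
P_betz = 5825740.1 W

5825740.1


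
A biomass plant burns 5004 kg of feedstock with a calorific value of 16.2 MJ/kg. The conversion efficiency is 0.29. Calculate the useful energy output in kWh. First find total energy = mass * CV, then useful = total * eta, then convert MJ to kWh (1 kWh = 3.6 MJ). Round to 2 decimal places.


Total energy = mass * CV = 5004 * 16.2 = 81064.8 MJ
Useful energy = total * eta = 81064.8 * 0.29 = 23508.79 MJ
Convert to kWh: 23508.79 / 3.6
Useful energy = 6530.22 kWh

6530.22


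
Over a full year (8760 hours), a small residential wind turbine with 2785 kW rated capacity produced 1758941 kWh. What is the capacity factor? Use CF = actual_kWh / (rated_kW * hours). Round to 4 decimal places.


Capacity factor = actual output / maximum possible output
Maximum possible = rated * hours = 2785 * 8760 = 24396600 kWh
CF = 1758941 / 24396600
CF = 0.0721

0.0721


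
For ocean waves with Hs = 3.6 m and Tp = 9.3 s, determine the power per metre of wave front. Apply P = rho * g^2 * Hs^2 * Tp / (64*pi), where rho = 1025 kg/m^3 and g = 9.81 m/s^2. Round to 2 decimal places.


Apply wave power formula:
  g^2 = 9.81^2 = 96.2361
  Hs^2 = 3.6^2 = 12.96
  Numerator = rho * g^2 * Hs^2 * Tp = 1025 * 96.2361 * 12.96 * 9.3 = 11889123.28
  Denominator = 64 * pi = 201.0619
  P = 11889123.28 / 201.0619 = 59131.65 W/m

59131.65


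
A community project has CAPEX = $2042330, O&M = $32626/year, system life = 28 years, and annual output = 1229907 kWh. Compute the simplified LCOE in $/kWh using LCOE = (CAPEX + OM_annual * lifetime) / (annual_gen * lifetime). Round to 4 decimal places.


Total cost = CAPEX + OM * lifetime = 2042330 + 32626 * 28 = 2042330 + 913528 = 2955858
Total generation = annual * lifetime = 1229907 * 28 = 34437396 kWh
LCOE = 2955858 / 34437396
LCOE = 0.0858 $/kWh

0.0858


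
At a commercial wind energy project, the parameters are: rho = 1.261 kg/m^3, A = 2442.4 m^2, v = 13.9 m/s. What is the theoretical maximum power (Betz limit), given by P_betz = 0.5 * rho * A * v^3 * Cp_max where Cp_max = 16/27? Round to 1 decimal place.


The Betz coefficient Cp_max = 16/27 = 0.5926
v^3 = 13.9^3 = 2685.619
P_betz = 0.5 * rho * A * v^3 * Cp_max
P_betz = 0.5 * 1.261 * 2442.4 * 2685.619 * 0.5926
P_betz = 2450769.7 W

2450769.7


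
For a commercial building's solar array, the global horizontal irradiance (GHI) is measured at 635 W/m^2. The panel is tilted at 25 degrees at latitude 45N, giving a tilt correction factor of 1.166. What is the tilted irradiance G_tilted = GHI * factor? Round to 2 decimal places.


Identify the given values:
  GHI = 635 W/m^2, tilt correction factor = 1.166
Apply the formula G_tilted = GHI * factor:
  G_tilted = 635 * 1.166
  G_tilted = 740.41 W/m^2

740.41


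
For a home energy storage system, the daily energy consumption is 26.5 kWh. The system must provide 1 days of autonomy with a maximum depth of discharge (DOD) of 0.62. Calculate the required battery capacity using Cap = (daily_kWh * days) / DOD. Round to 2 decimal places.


Total energy needed = daily * days = 26.5 * 1 = 26.5 kWh
Account for depth of discharge:
  Cap = total_energy / DOD = 26.5 / 0.62
  Cap = 42.74 kWh

42.74


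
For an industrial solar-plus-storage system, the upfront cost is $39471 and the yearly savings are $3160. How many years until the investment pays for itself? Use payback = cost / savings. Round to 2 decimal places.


Simple payback period = initial cost / annual savings
Payback = 39471 / 3160
Payback = 12.49 years

12.49


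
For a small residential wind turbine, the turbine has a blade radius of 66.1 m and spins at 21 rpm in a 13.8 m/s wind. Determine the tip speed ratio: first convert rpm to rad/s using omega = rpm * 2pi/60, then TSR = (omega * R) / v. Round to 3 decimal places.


Convert rotational speed to rad/s:
  omega = 21 * 2 * pi / 60 = 2.1991 rad/s
Compute tip speed:
  v_tip = omega * R = 2.1991 * 66.1 = 145.361 m/s
Tip speed ratio:
  TSR = v_tip / v_wind = 145.361 / 13.8 = 10.533

10.533


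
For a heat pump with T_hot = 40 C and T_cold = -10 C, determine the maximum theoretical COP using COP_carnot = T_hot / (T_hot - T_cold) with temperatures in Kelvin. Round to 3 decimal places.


Convert to Kelvin:
  T_hot = 40 + 273.15 = 313.15 K
  T_cold = -10 + 273.15 = 263.15 K
Apply Carnot COP formula:
  COP = T_hot_K / (T_hot_K - T_cold_K) = 313.15 / 50.0
  COP = 6.263

6.263


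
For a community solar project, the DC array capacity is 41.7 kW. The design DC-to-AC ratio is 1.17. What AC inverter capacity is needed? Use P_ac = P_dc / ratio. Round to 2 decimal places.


The inverter AC capacity is determined by the DC/AC ratio.
Given: P_dc = 41.7 kW, DC/AC ratio = 1.17
P_ac = P_dc / ratio = 41.7 / 1.17
P_ac = 35.64 kW

35.64


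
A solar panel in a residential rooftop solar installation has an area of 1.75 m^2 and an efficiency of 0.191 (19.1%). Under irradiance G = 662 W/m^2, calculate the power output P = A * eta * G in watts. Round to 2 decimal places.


Use the solar power formula P = A * eta * G.
Given: A = 1.75 m^2, eta = 0.191, G = 662 W/m^2
P = 1.75 * 0.191 * 662
P = 221.27 W

221.27


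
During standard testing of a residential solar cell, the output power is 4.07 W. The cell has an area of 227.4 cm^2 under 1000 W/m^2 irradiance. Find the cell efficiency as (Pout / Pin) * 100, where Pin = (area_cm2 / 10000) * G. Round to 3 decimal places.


First compute the input power:
  Pin = area_cm2 / 10000 * G = 227.4 / 10000 * 1000 = 22.74 W
Then compute efficiency:
  Efficiency = (Pout / Pin) * 100 = (4.07 / 22.74) * 100
  Efficiency = 17.898%

17.898


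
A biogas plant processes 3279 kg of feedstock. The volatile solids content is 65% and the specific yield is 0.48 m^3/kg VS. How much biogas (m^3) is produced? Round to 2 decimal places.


Compute volatile solids:
  VS = mass * VS_fraction = 3279 * 0.65 = 2131.35 kg
Calculate biogas volume:
  Biogas = VS * specific_yield = 2131.35 * 0.48
  Biogas = 1023.05 m^3

1023.05


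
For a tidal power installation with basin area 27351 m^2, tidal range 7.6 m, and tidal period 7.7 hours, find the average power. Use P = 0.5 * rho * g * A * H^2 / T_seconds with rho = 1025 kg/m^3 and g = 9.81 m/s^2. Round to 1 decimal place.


Convert period to seconds: T = 7.7 * 3600 = 27720.0 s
H^2 = 7.6^2 = 57.76
P = 0.5 * rho * g * A * H^2 / T
P = 0.5 * 1025 * 9.81 * 27351 * 57.76 / 27720.0
P = 286530.0 W

286530.0


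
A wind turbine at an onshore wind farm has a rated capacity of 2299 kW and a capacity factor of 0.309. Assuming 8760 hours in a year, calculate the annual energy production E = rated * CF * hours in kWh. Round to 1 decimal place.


Annual energy = rated_kW * capacity_factor * hours_per_year
Given: P_rated = 2299 kW, CF = 0.309, hours = 8760
E = 2299 * 0.309 * 8760
E = 6223025.2 kWh

6223025.2


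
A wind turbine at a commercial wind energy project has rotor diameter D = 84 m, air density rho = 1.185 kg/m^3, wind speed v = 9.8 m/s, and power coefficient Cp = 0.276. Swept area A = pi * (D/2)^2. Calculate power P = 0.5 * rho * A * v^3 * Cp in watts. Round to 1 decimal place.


Step 1 -- Compute swept area:
  A = pi * (D/2)^2 = pi * (84/2)^2 = 5541.77 m^2
Step 2 -- Apply wind power equation:
  P = 0.5 * rho * A * v^3 * Cp
  v^3 = 9.8^3 = 941.192
  P = 0.5 * 1.185 * 5541.77 * 941.192 * 0.276
  P = 852951.1 W

852951.1


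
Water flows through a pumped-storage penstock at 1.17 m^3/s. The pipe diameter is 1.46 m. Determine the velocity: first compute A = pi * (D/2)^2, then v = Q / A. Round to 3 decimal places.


Compute pipe cross-sectional area:
  A = pi * (D/2)^2 = pi * (1.46/2)^2 = 1.6742 m^2
Calculate velocity:
  v = Q / A = 1.17 / 1.6742
  v = 0.699 m/s

0.699


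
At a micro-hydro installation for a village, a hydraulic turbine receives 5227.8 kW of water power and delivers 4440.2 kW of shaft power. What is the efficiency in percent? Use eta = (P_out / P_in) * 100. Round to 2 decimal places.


Turbine efficiency = (output power / input power) * 100
eta = (4440.2 / 5227.8) * 100
eta = 84.93%

84.93


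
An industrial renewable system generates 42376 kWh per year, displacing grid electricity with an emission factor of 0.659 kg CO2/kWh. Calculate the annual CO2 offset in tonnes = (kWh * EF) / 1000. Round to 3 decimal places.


CO2 offset in kg = generation * emission_factor
CO2 offset = 42376 * 0.659 = 27925.78 kg
Convert to tonnes:
  CO2 offset = 27925.78 / 1000 = 27.926 tonnes

27.926


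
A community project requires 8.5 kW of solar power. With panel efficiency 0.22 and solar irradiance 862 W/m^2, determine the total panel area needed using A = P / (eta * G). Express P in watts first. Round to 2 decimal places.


Convert target power to watts: P = 8.5 * 1000 = 8500.0 W
Compute denominator: eta * G = 0.22 * 862 = 189.64
Required area A = P / (eta * G) = 8500.0 / 189.64
A = 44.82 m^2

44.82


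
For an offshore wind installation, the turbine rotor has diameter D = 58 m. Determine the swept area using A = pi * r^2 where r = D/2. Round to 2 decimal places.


Compute the rotor radius:
  r = D / 2 = 58 / 2 = 29.0 m
Calculate swept area:
  A = pi * r^2 = pi * 29.0^2
  A = 2642.08 m^2

2642.08
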